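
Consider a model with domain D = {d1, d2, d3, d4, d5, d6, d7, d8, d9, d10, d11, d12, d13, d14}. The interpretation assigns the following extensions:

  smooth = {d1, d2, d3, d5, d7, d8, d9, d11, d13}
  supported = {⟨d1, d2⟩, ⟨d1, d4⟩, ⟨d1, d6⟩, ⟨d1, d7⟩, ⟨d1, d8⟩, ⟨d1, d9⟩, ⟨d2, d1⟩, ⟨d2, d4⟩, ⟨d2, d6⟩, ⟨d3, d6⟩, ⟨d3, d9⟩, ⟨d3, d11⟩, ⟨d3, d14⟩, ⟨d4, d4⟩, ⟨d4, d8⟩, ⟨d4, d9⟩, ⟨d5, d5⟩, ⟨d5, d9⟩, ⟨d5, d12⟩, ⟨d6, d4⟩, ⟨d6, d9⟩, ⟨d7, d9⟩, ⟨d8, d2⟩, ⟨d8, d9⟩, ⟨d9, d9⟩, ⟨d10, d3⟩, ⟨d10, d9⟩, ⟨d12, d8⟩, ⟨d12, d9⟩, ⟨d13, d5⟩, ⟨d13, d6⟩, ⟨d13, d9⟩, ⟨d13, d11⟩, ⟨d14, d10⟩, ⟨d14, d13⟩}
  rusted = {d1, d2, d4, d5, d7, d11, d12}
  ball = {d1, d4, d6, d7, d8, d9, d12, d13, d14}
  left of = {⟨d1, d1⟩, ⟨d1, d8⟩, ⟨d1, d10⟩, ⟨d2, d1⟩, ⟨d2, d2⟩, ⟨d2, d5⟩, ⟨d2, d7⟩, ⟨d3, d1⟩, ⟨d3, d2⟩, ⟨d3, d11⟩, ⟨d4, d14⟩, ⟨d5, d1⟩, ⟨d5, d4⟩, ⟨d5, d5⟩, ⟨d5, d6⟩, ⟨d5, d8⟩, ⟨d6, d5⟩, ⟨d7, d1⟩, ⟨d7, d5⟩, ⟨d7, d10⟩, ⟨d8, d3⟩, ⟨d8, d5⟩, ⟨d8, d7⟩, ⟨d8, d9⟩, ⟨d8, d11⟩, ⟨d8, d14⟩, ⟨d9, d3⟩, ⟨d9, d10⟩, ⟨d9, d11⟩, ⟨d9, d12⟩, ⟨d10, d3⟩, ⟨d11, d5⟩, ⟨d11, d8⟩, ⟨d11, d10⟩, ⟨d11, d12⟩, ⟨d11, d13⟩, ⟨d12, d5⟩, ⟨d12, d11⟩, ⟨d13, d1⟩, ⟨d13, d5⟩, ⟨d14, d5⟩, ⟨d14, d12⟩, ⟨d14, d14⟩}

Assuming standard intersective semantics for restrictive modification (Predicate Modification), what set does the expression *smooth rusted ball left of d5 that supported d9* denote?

{d7}

⟦left of d5⟧ = {x : ⟨x, d5⟩ ∈ ⟦left of⟧} = {d2, d5, d6, d7, d8, d11, d12, d13, d14}
⟦that supported d9⟧ = {x : ⟨x, d9⟩ ∈ ⟦supported⟧} = {d1, d3, d4, d5, d6, d7, d8, d9, d10, d12, d13}
⟦ball⟧ = {d1, d4, d6, d7, d8, d9, d12, d13, d14}
… ∩ ⟦left of d5⟧ = {d1, d4, d6, d7, d8, d9, d12, d13, d14} ∩ {d2, d5, d6, d7, d8, d11, d12, d13, d14} = {d6, d7, d8, d12, d13, d14}
… ∩ ⟦that supported d9⟧ = {d6, d7, d8, d12, d13, d14} ∩ {d1, d3, d4, d5, d6, d7, d8, d9, d10, d12, d13} = {d6, d7, d8, d12, d13}
… ∩ ⟦smooth⟧ = {d6, d7, d8, d12, d13} ∩ {d1, d2, d3, d5, d7, d8, d9, d11, d13} = {d7, d8, d13}
… ∩ ⟦rusted⟧ = {d7, d8, d13} ∩ {d1, d2, d4, d5, d7, d11, d12} = {d7}
So ⟦smooth rusted ball left of d5 that supported d9⟧ = {d7}.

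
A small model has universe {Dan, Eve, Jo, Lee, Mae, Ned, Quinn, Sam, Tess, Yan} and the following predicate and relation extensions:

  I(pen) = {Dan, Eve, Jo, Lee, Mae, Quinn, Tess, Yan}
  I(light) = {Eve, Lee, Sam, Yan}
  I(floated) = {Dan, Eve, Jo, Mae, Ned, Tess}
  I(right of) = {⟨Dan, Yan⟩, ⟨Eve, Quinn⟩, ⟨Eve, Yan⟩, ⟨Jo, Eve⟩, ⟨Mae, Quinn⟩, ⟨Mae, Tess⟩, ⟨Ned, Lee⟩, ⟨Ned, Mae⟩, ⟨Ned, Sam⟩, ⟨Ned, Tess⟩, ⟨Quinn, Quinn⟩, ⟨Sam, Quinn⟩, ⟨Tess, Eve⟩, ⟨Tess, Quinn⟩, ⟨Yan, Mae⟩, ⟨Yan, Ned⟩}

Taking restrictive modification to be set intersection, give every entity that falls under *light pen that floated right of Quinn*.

⟦that floated⟧ = ⟦floated⟧ = {Dan, Eve, Jo, Mae, Ned, Tess}
⟦right of Quinn⟧ = {x : ⟨x, Quinn⟩ ∈ ⟦right of⟧} = {Eve, Mae, Quinn, Sam, Tess}
⟦pen⟧ = {Dan, Eve, Jo, Lee, Mae, Quinn, Tess, Yan}
… ∩ ⟦that floated⟧ = {Dan, Eve, Jo, Lee, Mae, Quinn, Tess, Yan} ∩ {Dan, Eve, Jo, Mae, Ned, Tess} = {Dan, Eve, Jo, Mae, Tess}
… ∩ ⟦right of Quinn⟧ = {Dan, Eve, Jo, Mae, Tess} ∩ {Eve, Mae, Quinn, Sam, Tess} = {Eve, Mae, Tess}
… ∩ ⟦light⟧ = {Eve, Mae, Tess} ∩ {Eve, Lee, Sam, Yan} = {Eve}
So ⟦light pen that floated right of Quinn⟧ = {Eve}.

{Eve}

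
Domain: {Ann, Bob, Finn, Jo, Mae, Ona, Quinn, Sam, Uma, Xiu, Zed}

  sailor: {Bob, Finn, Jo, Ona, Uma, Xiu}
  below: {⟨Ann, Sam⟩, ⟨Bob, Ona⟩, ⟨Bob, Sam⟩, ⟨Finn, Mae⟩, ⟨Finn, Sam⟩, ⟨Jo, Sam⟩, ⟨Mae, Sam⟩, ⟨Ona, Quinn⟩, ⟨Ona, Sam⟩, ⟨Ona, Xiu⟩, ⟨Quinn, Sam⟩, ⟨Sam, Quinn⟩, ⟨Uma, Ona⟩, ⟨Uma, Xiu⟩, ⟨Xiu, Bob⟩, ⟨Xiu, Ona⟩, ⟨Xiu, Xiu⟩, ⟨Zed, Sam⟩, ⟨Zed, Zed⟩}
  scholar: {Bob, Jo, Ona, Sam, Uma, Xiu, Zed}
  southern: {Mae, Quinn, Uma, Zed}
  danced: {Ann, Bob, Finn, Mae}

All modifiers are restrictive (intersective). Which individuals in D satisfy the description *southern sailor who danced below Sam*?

{ }

⟦who danced⟧ = ⟦danced⟧ = {Ann, Bob, Finn, Mae}
⟦below Sam⟧ = {x : ⟨x, Sam⟩ ∈ ⟦below⟧} = {Ann, Bob, Finn, Jo, Mae, Ona, Quinn, Zed}
⟦sailor⟧ = {Bob, Finn, Jo, Ona, Uma, Xiu}
… ∩ ⟦who danced⟧ = {Bob, Finn, Jo, Ona, Uma, Xiu} ∩ {Ann, Bob, Finn, Mae} = {Bob, Finn}
… ∩ ⟦below Sam⟧ = {Bob, Finn} ∩ {Ann, Bob, Finn, Jo, Mae, Ona, Quinn, Zed} = {Bob, Finn}
… ∩ ⟦southern⟧ = {Bob, Finn} ∩ {Mae, Quinn, Uma, Zed} = ∅
So ⟦southern sailor who danced below Sam⟧ = { }.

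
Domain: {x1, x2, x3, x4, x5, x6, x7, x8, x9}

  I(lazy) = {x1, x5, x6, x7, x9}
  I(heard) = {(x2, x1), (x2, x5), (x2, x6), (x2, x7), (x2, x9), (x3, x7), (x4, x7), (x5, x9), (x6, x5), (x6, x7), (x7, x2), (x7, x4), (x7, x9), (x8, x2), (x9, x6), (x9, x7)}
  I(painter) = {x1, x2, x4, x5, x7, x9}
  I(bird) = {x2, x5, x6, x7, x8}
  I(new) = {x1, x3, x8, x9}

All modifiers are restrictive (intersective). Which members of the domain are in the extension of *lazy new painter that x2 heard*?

{x1, x9}

⟦that x2 heard⟧ = {x : ⟨x2, x⟩ ∈ ⟦heard⟧} = {x1, x5, x6, x7, x9}
⟦painter⟧ = {x1, x2, x4, x5, x7, x9}
… ∩ ⟦that x2 heard⟧ = {x1, x2, x4, x5, x7, x9} ∩ {x1, x5, x6, x7, x9} = {x1, x5, x7, x9}
… ∩ ⟦lazy⟧ = {x1, x5, x7, x9} ∩ {x1, x5, x6, x7, x9} = {x1, x5, x7, x9}
… ∩ ⟦new⟧ = {x1, x5, x7, x9} ∩ {x1, x3, x8, x9} = {x1, x9}
So ⟦lazy new painter that x2 heard⟧ = {x1, x9}.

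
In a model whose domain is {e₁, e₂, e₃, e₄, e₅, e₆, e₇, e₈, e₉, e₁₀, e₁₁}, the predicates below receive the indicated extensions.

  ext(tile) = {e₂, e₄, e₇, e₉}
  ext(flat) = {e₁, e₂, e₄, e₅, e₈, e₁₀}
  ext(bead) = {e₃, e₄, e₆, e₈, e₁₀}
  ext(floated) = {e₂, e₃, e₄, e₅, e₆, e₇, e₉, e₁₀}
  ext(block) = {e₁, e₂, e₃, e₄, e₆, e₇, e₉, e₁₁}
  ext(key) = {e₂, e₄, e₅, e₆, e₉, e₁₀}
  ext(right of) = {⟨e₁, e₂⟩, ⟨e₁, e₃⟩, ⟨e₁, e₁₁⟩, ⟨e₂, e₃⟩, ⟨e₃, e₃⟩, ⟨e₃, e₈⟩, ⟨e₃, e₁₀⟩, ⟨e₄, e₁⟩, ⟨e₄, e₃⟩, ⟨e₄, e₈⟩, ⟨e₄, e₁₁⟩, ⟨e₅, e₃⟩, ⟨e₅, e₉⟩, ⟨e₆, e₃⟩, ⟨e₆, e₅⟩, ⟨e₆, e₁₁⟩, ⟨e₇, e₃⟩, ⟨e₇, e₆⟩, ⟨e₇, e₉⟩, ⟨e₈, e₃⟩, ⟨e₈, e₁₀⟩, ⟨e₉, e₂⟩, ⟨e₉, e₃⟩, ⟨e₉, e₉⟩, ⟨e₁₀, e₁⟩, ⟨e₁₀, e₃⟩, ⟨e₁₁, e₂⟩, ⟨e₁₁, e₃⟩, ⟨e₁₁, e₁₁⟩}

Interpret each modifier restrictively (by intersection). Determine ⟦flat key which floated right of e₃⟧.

{e₂, e₄, e₅, e₁₀}

⟦which floated⟧ = ⟦floated⟧ = {e₂, e₃, e₄, e₅, e₆, e₇, e₉, e₁₀}
⟦right of e₃⟧ = {x : ⟨x, e₃⟩ ∈ ⟦right of⟧} = {e₁, e₂, e₃, e₄, e₅, e₆, e₇, e₈, e₉, e₁₀, e₁₁}
⟦key⟧ = {e₂, e₄, e₅, e₆, e₉, e₁₀}
… ∩ ⟦which floated⟧ = {e₂, e₄, e₅, e₆, e₉, e₁₀} ∩ {e₂, e₃, e₄, e₅, e₆, e₇, e₉, e₁₀} = {e₂, e₄, e₅, e₆, e₉, e₁₀}
… ∩ ⟦right of e₃⟧ = {e₂, e₄, e₅, e₆, e₉, e₁₀} ∩ {e₁, e₂, e₃, e₄, e₅, e₆, e₇, e₈, e₉, e₁₀, e₁₁} = {e₂, e₄, e₅, e₆, e₉, e₁₀}
… ∩ ⟦flat⟧ = {e₂, e₄, e₅, e₆, e₉, e₁₀} ∩ {e₁, e₂, e₄, e₅, e₈, e₁₀} = {e₂, e₄, e₅, e₁₀}
So ⟦flat key which floated right of e₃⟧ = {e₂, e₄, e₅, e₁₀}.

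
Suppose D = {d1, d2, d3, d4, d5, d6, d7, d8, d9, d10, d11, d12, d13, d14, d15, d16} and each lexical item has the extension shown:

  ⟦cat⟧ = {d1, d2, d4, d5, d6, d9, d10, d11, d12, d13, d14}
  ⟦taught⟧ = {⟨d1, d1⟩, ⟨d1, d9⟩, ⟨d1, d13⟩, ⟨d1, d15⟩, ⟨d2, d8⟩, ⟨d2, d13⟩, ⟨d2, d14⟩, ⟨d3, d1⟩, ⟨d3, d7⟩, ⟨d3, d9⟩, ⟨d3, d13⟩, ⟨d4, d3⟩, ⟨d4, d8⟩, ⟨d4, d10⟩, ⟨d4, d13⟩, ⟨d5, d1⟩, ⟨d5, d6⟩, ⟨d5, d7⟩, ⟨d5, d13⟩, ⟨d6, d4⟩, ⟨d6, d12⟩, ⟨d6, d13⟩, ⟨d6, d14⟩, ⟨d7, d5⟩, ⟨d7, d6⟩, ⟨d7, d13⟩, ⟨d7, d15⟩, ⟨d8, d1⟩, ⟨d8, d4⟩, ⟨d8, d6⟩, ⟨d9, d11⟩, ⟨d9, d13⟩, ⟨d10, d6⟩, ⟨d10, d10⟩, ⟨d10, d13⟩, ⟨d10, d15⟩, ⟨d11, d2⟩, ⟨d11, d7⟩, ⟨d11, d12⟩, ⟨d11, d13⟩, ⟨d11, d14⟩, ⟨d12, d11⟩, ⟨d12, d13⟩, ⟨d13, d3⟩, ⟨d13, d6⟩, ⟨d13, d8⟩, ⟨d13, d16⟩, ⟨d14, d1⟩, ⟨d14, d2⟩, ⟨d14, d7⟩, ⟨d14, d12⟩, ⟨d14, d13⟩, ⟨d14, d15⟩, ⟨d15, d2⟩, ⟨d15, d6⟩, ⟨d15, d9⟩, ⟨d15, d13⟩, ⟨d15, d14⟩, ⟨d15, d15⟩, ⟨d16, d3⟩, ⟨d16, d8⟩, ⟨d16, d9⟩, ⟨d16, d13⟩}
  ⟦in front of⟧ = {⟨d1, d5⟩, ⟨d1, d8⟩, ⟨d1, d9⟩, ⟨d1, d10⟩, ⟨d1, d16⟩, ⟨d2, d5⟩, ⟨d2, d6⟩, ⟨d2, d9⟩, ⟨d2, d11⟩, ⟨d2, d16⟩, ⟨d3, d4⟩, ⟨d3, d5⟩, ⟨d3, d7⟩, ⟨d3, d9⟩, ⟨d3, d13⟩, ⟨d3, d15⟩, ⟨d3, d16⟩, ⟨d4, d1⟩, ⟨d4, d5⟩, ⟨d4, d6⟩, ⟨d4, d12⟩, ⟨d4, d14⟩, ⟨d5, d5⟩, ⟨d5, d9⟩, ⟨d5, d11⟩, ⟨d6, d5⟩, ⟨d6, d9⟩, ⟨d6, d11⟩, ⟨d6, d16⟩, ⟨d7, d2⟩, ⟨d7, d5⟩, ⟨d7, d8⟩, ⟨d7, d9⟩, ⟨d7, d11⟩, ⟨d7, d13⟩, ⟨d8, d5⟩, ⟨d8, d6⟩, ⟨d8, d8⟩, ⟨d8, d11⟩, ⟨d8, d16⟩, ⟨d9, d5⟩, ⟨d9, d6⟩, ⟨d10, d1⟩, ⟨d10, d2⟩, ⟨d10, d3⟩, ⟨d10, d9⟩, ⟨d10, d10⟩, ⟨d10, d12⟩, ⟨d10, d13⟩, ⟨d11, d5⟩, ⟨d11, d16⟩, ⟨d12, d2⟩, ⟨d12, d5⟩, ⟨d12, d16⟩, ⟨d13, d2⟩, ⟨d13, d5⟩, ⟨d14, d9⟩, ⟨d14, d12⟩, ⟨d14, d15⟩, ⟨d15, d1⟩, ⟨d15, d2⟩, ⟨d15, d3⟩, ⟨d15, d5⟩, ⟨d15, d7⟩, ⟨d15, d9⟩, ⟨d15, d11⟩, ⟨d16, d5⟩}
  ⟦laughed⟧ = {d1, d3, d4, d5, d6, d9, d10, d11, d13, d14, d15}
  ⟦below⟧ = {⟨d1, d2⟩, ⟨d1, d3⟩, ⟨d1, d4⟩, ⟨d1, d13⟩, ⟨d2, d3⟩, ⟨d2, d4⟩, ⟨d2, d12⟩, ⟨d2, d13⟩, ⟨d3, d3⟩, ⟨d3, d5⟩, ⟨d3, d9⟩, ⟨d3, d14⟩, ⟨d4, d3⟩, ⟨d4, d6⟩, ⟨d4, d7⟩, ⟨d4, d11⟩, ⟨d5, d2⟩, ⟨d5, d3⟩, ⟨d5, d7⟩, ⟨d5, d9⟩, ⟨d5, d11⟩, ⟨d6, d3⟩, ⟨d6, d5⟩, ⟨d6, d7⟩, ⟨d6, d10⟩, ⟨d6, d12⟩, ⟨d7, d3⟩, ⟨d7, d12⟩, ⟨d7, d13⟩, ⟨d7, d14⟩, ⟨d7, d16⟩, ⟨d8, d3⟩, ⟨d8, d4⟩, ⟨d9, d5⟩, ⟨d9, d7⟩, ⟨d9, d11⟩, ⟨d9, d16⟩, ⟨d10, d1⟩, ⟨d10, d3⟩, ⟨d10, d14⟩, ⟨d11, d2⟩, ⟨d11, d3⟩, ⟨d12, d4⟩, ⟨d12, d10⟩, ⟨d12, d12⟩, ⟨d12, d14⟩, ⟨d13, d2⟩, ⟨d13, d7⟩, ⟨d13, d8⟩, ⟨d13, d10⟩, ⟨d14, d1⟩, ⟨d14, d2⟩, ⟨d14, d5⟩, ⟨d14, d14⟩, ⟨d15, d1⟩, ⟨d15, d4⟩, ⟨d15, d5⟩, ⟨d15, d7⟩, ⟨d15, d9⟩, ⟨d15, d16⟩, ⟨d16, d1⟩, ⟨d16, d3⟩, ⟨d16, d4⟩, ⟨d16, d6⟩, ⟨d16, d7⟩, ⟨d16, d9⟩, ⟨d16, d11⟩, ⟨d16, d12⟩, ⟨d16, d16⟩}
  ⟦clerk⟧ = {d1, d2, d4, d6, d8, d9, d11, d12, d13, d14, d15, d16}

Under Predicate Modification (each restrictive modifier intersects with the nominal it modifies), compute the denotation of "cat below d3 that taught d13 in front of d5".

{d1, d2, d4, d5, d6, d11}

⟦below d3⟧ = {x : ⟨x, d3⟩ ∈ ⟦below⟧} = {d1, d2, d3, d4, d5, d6, d7, d8, d10, d11, d16}
⟦that taught d13⟧ = {x : ⟨x, d13⟩ ∈ ⟦taught⟧} = {d1, d2, d3, d4, d5, d6, d7, d9, d10, d11, d12, d14, d15, d16}
⟦in front of d5⟧ = {x : ⟨x, d5⟩ ∈ ⟦in front of⟧} = {d1, d2, d3, d4, d5, d6, d7, d8, d9, d11, d12, d13, d15, d16}
⟦cat⟧ = {d1, d2, d4, d5, d6, d9, d10, d11, d12, d13, d14}
… ∩ ⟦below d3⟧ = {d1, d2, d4, d5, d6, d9, d10, d11, d12, d13, d14} ∩ {d1, d2, d3, d4, d5, d6, d7, d8, d10, d11, d16} = {d1, d2, d4, d5, d6, d10, d11}
… ∩ ⟦that taught d13⟧ = {d1, d2, d4, d5, d6, d10, d11} ∩ {d1, d2, d3, d4, d5, d6, d7, d9, d10, d11, d12, d14, d15, d16} = {d1, d2, d4, d5, d6, d10, d11}
… ∩ ⟦in front of d5⟧ = {d1, d2, d4, d5, d6, d10, d11} ∩ {d1, d2, d3, d4, d5, d6, d7, d8, d9, d11, d12, d13, d15, d16} = {d1, d2, d4, d5, d6, d11}
So ⟦cat below d3 that taught d13 in front of d5⟧ = {d1, d2, d4, d5, d6, d11}.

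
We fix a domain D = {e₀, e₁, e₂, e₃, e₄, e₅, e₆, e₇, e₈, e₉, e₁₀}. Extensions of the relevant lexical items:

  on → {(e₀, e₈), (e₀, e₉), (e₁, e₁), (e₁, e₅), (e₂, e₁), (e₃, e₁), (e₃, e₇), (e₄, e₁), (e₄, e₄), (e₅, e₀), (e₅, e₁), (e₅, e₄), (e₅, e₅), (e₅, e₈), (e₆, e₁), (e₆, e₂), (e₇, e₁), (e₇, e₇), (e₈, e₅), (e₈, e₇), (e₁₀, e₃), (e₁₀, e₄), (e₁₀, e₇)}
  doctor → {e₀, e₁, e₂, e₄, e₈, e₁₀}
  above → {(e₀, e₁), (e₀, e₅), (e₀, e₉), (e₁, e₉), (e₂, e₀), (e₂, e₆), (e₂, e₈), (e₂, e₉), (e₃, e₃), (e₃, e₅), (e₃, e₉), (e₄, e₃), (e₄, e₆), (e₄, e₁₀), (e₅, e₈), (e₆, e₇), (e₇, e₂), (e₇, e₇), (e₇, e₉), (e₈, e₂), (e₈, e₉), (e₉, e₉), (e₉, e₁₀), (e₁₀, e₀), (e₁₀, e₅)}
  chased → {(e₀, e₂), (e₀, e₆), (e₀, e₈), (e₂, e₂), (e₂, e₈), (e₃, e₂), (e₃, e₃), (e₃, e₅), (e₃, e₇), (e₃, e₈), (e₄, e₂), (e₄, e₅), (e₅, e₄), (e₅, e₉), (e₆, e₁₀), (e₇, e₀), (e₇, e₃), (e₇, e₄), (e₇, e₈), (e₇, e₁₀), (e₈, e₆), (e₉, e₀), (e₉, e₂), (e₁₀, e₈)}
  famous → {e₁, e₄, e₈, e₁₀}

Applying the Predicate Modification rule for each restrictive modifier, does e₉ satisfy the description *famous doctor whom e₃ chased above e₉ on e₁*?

no

⟦whom e₃ chased⟧ = {x : ⟨e₃, x⟩ ∈ ⟦chased⟧} = {e₂, e₃, e₅, e₇, e₈}
⟦above e₉⟧ = {x : ⟨x, e₉⟩ ∈ ⟦above⟧} = {e₀, e₁, e₂, e₃, e₇, e₈, e₉}
⟦on e₁⟧ = {x : ⟨x, e₁⟩ ∈ ⟦on⟧} = {e₁, e₂, e₃, e₄, e₅, e₆, e₇}
⟦doctor⟧ = {e₀, e₁, e₂, e₄, e₈, e₁₀}
… ∩ ⟦whom e₃ chased⟧ = {e₀, e₁, e₂, e₄, e₈, e₁₀} ∩ {e₂, e₃, e₅, e₇, e₈} = {e₂, e₈}
… ∩ ⟦above e₉⟧ = {e₂, e₈} ∩ {e₀, e₁, e₂, e₃, e₇, e₈, e₉} = {e₂, e₈}
… ∩ ⟦on e₁⟧ = {e₂, e₈} ∩ {e₁, e₂, e₃, e₄, e₅, e₆, e₇} = {e₂}
… ∩ ⟦famous⟧ = {e₂} ∩ {e₁, e₄, e₈, e₁₀} = ∅
⟦famous doctor whom e₃ chased above e₉ on e₁⟧ = ∅; e₉ ∉ this set.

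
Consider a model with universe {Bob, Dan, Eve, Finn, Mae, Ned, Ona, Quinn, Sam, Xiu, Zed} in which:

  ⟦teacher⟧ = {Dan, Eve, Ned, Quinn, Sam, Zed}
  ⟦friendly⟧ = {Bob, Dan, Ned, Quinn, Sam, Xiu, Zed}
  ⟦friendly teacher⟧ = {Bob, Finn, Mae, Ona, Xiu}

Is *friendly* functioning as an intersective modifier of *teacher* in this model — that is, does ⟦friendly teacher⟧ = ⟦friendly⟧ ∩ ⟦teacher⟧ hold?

⟦friendly⟧ ∩ ⟦teacher⟧ = {Bob, Dan, Ned, Quinn, Sam, Xiu, Zed} ∩ {Dan, Eve, Ned, Quinn, Sam, Zed} = {Dan, Ned, Quinn, Sam, Zed}
Observed ⟦friendly teacher⟧ = {Bob, Finn, Mae, Ona, Xiu}.
These differ, so the modifier is not intersective in this model.

no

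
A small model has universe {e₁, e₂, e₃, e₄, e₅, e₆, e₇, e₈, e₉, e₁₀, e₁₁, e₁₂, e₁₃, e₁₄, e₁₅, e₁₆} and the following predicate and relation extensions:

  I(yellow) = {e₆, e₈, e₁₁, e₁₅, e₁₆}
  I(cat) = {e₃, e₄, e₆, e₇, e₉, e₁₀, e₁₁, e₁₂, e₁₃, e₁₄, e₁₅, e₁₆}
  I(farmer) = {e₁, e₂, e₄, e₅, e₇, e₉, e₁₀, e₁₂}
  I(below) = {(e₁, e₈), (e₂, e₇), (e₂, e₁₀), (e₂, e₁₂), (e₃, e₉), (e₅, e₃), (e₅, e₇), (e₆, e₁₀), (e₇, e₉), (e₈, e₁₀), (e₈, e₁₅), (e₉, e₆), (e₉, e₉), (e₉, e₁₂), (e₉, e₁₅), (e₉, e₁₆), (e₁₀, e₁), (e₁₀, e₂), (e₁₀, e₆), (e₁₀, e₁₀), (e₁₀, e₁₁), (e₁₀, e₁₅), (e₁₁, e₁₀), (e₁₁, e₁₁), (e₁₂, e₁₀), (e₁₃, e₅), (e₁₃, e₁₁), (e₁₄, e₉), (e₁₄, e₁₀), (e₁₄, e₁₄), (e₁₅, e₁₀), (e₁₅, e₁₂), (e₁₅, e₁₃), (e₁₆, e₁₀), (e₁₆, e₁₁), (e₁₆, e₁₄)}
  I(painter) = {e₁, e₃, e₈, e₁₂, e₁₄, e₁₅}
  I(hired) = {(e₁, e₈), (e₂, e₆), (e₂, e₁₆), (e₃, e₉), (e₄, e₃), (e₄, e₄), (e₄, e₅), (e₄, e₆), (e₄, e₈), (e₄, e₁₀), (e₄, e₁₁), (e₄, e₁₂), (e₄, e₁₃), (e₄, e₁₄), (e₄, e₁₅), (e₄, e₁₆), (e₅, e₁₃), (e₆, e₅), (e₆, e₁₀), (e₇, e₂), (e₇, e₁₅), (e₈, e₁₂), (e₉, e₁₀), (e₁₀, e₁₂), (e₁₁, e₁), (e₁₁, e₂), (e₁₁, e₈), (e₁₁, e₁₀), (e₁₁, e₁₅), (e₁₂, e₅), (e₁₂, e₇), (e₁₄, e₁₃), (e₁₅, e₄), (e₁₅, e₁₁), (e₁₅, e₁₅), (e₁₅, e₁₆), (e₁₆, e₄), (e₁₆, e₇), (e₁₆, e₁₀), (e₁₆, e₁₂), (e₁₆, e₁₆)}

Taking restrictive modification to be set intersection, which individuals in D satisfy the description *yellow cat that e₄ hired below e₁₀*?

⟦that e₄ hired⟧ = {x : ⟨e₄, x⟩ ∈ ⟦hired⟧} = {e₃, e₄, e₅, e₆, e₈, e₁₀, e₁₁, e₁₂, e₁₃, e₁₄, e₁₅, e₁₆}
⟦below e₁₀⟧ = {x : ⟨x, e₁₀⟩ ∈ ⟦below⟧} = {e₂, e₆, e₈, e₁₀, e₁₁, e₁₂, e₁₄, e₁₅, e₁₆}
⟦cat⟧ = {e₃, e₄, e₆, e₇, e₉, e₁₀, e₁₁, e₁₂, e₁₃, e₁₄, e₁₅, e₁₆}
… ∩ ⟦that e₄ hired⟧ = {e₃, e₄, e₆, e₇, e₉, e₁₀, e₁₁, e₁₂, e₁₃, e₁₄, e₁₅, e₁₆} ∩ {e₃, e₄, e₅, e₆, e₈, e₁₀, e₁₁, e₁₂, e₁₃, e₁₄, e₁₅, e₁₆} = {e₃, e₄, e₆, e₁₀, e₁₁, e₁₂, e₁₃, e₁₄, e₁₅, e₁₆}
… ∩ ⟦below e₁₀⟧ = {e₃, e₄, e₆, e₁₀, e₁₁, e₁₂, e₁₃, e₁₄, e₁₅, e₁₆} ∩ {e₂, e₆, e₈, e₁₀, e₁₁, e₁₂, e₁₄, e₁₅, e₁₆} = {e₆, e₁₀, e₁₁, e₁₂, e₁₄, e₁₅, e₁₆}
… ∩ ⟦yellow⟧ = {e₆, e₁₀, e₁₁, e₁₂, e₁₄, e₁₅, e₁₆} ∩ {e₆, e₈, e₁₁, e₁₅, e₁₆} = {e₆, e₁₁, e₁₅, e₁₆}
So ⟦yellow cat that e₄ hired below e₁₀⟧ = {e₆, e₁₁, e₁₅, e₁₆}.

{e₆, e₁₁, e₁₅, e₁₆}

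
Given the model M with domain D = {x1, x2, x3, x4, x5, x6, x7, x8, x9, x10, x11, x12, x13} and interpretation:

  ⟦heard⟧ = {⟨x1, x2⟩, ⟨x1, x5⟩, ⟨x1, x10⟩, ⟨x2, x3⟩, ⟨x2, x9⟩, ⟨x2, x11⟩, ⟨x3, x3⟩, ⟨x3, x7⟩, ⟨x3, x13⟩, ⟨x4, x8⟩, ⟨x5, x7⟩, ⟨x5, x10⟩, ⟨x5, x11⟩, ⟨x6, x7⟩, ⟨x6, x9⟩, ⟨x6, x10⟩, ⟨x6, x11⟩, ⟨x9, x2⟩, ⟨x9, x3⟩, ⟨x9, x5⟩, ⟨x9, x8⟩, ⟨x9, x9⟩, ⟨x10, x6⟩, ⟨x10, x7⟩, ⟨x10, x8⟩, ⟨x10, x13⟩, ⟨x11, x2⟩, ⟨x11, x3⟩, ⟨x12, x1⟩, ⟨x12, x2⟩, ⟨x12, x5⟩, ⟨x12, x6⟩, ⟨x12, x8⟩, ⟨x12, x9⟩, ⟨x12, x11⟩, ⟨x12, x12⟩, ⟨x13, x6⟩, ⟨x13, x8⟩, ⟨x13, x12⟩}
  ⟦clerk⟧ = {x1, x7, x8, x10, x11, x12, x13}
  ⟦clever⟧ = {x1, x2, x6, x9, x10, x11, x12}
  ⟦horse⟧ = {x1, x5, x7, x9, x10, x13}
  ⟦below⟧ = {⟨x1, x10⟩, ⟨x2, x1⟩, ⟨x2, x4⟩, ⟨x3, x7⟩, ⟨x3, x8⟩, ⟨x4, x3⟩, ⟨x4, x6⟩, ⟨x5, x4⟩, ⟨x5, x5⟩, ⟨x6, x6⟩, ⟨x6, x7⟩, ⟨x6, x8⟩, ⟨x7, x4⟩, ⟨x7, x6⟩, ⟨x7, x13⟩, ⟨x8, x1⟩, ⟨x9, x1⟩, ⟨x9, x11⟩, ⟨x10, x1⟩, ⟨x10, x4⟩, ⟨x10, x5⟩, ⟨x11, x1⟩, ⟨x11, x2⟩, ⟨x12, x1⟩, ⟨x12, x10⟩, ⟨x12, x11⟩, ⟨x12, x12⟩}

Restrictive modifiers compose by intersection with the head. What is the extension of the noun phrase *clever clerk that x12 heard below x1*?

{x11, x12}

⟦that x12 heard⟧ = {x : ⟨x12, x⟩ ∈ ⟦heard⟧} = {x1, x2, x5, x6, x8, x9, x11, x12}
⟦below x1⟧ = {x : ⟨x, x1⟩ ∈ ⟦below⟧} = {x2, x8, x9, x10, x11, x12}
⟦clerk⟧ = {x1, x7, x8, x10, x11, x12, x13}
… ∩ ⟦that x12 heard⟧ = {x1, x7, x8, x10, x11, x12, x13} ∩ {x1, x2, x5, x6, x8, x9, x11, x12} = {x1, x8, x11, x12}
… ∩ ⟦below x1⟧ = {x1, x8, x11, x12} ∩ {x2, x8, x9, x10, x11, x12} = {x8, x11, x12}
… ∩ ⟦clever⟧ = {x8, x11, x12} ∩ {x1, x2, x6, x9, x10, x11, x12} = {x11, x12}
So ⟦clever clerk that x12 heard below x1⟧ = {x11, x12}.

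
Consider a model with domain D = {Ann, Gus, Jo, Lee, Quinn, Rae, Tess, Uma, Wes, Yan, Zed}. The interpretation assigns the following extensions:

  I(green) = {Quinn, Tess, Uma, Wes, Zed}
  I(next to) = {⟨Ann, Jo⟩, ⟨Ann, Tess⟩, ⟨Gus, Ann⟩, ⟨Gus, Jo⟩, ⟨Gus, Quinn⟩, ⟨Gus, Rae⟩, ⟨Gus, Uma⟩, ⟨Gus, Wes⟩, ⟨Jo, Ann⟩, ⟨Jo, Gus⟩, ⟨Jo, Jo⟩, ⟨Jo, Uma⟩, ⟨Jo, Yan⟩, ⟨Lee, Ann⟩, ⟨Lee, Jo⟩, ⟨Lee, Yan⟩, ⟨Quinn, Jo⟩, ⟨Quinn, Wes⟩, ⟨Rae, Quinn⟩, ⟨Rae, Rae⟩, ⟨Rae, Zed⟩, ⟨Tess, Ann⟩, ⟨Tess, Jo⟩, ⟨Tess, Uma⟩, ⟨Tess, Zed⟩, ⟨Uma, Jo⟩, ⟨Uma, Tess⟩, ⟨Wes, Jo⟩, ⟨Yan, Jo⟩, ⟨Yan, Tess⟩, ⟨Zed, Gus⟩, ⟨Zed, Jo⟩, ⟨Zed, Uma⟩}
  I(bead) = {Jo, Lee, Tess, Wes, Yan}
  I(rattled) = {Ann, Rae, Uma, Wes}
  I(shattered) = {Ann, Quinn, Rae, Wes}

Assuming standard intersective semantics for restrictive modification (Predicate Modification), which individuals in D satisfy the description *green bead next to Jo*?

⟦next to Jo⟧ = {x : ⟨x, Jo⟩ ∈ ⟦next to⟧} = {Ann, Gus, Jo, Lee, Quinn, Tess, Uma, Wes, Yan, Zed}
⟦bead⟧ = {Jo, Lee, Tess, Wes, Yan}
… ∩ ⟦next to Jo⟧ = {Jo, Lee, Tess, Wes, Yan} ∩ {Ann, Gus, Jo, Lee, Quinn, Tess, Uma, Wes, Yan, Zed} = {Jo, Lee, Tess, Wes, Yan}
… ∩ ⟦green⟧ = {Jo, Lee, Tess, Wes, Yan} ∩ {Quinn, Tess, Uma, Wes, Zed} = {Tess, Wes}
So ⟦green bead next to Jo⟧ = {Tess, Wes}.

{Tess, Wes}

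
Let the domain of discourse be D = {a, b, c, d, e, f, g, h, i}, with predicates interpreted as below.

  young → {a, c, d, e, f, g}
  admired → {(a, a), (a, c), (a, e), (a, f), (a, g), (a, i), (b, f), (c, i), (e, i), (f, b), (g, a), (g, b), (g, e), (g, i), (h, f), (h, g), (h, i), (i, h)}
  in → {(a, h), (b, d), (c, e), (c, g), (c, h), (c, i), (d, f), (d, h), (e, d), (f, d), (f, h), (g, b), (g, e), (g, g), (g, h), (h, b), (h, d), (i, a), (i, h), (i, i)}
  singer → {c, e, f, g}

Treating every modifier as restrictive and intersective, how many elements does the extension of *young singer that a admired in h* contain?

⟦that a admired⟧ = {x : ⟨a, x⟩ ∈ ⟦admired⟧} = {a, c, e, f, g, i}
⟦in h⟧ = {x : ⟨x, h⟩ ∈ ⟦in⟧} = {a, c, d, f, g, i}
⟦singer⟧ = {c, e, f, g}
… ∩ ⟦that a admired⟧ = {c, e, f, g} ∩ {a, c, e, f, g, i} = {c, e, f, g}
… ∩ ⟦in h⟧ = {c, e, f, g} ∩ {a, c, d, f, g, i} = {c, f, g}
… ∩ ⟦young⟧ = {c, f, g} ∩ {a, c, d, e, f, g} = {c, f, g}
⟦young singer that a admired in h⟧ = {c, f, g}, so the cardinality is 3.

3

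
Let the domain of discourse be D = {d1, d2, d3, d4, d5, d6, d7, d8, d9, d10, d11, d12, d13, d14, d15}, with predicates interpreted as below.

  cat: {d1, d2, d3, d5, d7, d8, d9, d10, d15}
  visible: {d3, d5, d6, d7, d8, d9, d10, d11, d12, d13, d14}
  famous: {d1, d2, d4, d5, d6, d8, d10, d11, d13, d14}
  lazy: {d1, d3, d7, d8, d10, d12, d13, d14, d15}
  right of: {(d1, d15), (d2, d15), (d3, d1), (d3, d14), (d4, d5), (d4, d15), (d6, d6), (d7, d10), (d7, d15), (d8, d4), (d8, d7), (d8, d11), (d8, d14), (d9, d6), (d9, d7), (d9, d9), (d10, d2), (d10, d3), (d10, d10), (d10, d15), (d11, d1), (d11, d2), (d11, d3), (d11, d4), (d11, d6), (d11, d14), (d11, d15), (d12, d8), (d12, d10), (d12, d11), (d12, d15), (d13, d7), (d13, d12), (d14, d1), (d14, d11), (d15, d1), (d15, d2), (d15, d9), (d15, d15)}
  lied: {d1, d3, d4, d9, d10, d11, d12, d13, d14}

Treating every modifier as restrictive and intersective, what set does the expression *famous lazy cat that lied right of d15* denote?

⟦that lied⟧ = ⟦lied⟧ = {d1, d3, d4, d9, d10, d11, d12, d13, d14}
⟦right of d15⟧ = {x : ⟨x, d15⟩ ∈ ⟦right of⟧} = {d1, d2, d4, d7, d10, d11, d12, d15}
⟦cat⟧ = {d1, d2, d3, d5, d7, d8, d9, d10, d15}
… ∩ ⟦that lied⟧ = {d1, d2, d3, d5, d7, d8, d9, d10, d15} ∩ {d1, d3, d4, d9, d10, d11, d12, d13, d14} = {d1, d3, d9, d10}
… ∩ ⟦right of d15⟧ = {d1, d3, d9, d10} ∩ {d1, d2, d4, d7, d10, d11, d12, d15} = {d1, d10}
… ∩ ⟦famous⟧ = {d1, d10} ∩ {d1, d2, d4, d5, d6, d8, d10, d11, d13, d14} = {d1, d10}
… ∩ ⟦lazy⟧ = {d1, d10} ∩ {d1, d3, d7, d8, d10, d12, d13, d14, d15} = {d1, d10}
So ⟦famous lazy cat that lied right of d15⟧ = {d1, d10}.

{d1, d10}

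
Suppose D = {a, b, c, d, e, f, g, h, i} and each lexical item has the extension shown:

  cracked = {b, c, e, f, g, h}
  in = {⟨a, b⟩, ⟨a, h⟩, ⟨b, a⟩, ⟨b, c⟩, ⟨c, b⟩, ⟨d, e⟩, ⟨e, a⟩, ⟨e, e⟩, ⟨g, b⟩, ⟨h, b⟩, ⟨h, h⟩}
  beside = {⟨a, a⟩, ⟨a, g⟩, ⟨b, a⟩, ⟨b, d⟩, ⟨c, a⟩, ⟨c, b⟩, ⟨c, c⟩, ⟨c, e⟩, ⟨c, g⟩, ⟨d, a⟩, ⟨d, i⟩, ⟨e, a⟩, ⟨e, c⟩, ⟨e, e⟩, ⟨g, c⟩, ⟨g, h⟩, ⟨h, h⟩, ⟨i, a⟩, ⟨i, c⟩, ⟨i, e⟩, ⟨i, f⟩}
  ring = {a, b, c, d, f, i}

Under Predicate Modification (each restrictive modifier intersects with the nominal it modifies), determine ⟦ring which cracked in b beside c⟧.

{c}

⟦which cracked⟧ = ⟦cracked⟧ = {b, c, e, f, g, h}
⟦in b⟧ = {x : ⟨x, b⟩ ∈ ⟦in⟧} = {a, c, g, h}
⟦beside c⟧ = {x : ⟨x, c⟩ ∈ ⟦beside⟧} = {c, e, g, i}
⟦ring⟧ = {a, b, c, d, f, i}
… ∩ ⟦which cracked⟧ = {a, b, c, d, f, i} ∩ {b, c, e, f, g, h} = {b, c, f}
… ∩ ⟦in b⟧ = {b, c, f} ∩ {a, c, g, h} = {c}
… ∩ ⟦beside c⟧ = {c} ∩ {c, e, g, i} = {c}
So ⟦ring which cracked in b beside c⟧ = {c}.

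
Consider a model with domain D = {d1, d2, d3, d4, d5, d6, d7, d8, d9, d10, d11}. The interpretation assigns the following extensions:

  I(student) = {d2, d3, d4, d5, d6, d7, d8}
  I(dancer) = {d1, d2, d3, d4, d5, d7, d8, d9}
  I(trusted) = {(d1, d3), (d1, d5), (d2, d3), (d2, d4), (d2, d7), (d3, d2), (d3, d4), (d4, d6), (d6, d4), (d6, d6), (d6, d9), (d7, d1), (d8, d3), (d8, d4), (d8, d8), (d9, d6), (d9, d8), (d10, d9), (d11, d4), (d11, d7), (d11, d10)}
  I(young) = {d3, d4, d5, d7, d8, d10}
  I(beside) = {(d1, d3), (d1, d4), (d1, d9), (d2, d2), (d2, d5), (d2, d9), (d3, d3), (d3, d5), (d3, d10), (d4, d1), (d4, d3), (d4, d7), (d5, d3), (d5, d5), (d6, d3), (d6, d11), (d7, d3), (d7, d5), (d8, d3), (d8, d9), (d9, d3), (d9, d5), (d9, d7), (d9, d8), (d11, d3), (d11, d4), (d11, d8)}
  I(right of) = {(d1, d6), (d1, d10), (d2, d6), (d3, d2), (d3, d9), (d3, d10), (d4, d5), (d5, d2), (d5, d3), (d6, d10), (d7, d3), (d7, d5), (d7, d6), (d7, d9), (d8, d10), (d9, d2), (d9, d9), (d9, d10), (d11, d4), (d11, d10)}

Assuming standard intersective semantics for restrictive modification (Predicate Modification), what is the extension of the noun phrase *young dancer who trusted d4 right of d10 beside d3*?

{d3, d8}

⟦who trusted d4⟧ = {x : ⟨x, d4⟩ ∈ ⟦trusted⟧} = {d2, d3, d6, d8, d11}
⟦right of d10⟧ = {x : ⟨x, d10⟩ ∈ ⟦right of⟧} = {d1, d3, d6, d8, d9, d11}
⟦beside d3⟧ = {x : ⟨x, d3⟩ ∈ ⟦beside⟧} = {d1, d3, d4, d5, d6, d7, d8, d9, d11}
⟦dancer⟧ = {d1, d2, d3, d4, d5, d7, d8, d9}
… ∩ ⟦who trusted d4⟧ = {d1, d2, d3, d4, d5, d7, d8, d9} ∩ {d2, d3, d6, d8, d11} = {d2, d3, d8}
… ∩ ⟦right of d10⟧ = {d2, d3, d8} ∩ {d1, d3, d6, d8, d9, d11} = {d3, d8}
… ∩ ⟦beside d3⟧ = {d3, d8} ∩ {d1, d3, d4, d5, d6, d7, d8, d9, d11} = {d3, d8}
… ∩ ⟦young⟧ = {d3, d8} ∩ {d3, d4, d5, d7, d8, d10} = {d3, d8}
So ⟦young dancer who trusted d4 right of d10 beside d3⟧ = {d3, d8}.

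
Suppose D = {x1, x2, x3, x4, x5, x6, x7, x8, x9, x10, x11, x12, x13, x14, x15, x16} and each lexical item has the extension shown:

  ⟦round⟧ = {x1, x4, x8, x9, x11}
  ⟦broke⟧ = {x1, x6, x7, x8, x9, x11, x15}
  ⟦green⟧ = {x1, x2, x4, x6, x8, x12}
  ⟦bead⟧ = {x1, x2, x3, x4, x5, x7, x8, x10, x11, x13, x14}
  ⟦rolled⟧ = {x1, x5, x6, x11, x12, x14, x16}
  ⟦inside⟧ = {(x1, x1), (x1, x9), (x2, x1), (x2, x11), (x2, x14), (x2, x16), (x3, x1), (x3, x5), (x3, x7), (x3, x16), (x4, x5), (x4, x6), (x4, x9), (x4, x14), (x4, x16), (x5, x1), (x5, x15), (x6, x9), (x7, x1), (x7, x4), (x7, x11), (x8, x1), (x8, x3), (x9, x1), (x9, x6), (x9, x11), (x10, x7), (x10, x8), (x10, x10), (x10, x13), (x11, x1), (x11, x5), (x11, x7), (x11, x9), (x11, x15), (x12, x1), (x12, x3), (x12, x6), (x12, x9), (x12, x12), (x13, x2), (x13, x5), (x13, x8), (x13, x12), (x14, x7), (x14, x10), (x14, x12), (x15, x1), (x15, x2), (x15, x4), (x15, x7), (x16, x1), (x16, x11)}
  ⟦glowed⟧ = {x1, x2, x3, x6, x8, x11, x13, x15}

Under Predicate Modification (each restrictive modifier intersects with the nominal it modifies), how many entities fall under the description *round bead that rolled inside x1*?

2

⟦that rolled⟧ = ⟦rolled⟧ = {x1, x5, x6, x11, x12, x14, x16}
⟦inside x1⟧ = {x : ⟨x, x1⟩ ∈ ⟦inside⟧} = {x1, x2, x3, x5, x7, x8, x9, x11, x12, x15, x16}
⟦bead⟧ = {x1, x2, x3, x4, x5, x7, x8, x10, x11, x13, x14}
… ∩ ⟦that rolled⟧ = {x1, x2, x3, x4, x5, x7, x8, x10, x11, x13, x14} ∩ {x1, x5, x6, x11, x12, x14, x16} = {x1, x5, x11, x14}
… ∩ ⟦inside x1⟧ = {x1, x5, x11, x14} ∩ {x1, x2, x3, x5, x7, x8, x9, x11, x12, x15, x16} = {x1, x5, x11}
… ∩ ⟦round⟧ = {x1, x5, x11} ∩ {x1, x4, x8, x9, x11} = {x1, x11}
⟦round bead that rolled inside x1⟧ = {x1, x11}, so the cardinality is 2.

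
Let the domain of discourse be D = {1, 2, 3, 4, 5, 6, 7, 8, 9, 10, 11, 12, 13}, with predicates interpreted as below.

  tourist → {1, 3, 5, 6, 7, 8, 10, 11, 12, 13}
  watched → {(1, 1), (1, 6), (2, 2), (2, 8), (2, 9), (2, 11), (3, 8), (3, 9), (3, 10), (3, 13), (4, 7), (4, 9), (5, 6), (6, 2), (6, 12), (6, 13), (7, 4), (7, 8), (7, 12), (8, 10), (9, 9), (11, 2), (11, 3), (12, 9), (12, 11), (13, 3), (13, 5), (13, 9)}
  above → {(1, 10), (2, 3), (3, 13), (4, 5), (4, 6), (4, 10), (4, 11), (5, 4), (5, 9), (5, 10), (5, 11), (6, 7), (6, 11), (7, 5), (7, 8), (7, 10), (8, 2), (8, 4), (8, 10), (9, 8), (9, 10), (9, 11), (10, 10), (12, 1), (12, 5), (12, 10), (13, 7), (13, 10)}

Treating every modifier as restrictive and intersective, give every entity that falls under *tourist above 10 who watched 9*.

⟦above 10⟧ = {x : ⟨x, 10⟩ ∈ ⟦above⟧} = {1, 4, 5, 7, 8, 9, 10, 12, 13}
⟦who watched 9⟧ = {x : ⟨x, 9⟩ ∈ ⟦watched⟧} = {2, 3, 4, 9, 12, 13}
⟦tourist⟧ = {1, 3, 5, 6, 7, 8, 10, 11, 12, 13}
… ∩ ⟦above 10⟧ = {1, 3, 5, 6, 7, 8, 10, 11, 12, 13} ∩ {1, 4, 5, 7, 8, 9, 10, 12, 13} = {1, 5, 7, 8, 10, 12, 13}
… ∩ ⟦who watched 9⟧ = {1, 5, 7, 8, 10, 12, 13} ∩ {2, 3, 4, 9, 12, 13} = {12, 13}
So ⟦tourist above 10 who watched 9⟧ = {12, 13}.

{12, 13}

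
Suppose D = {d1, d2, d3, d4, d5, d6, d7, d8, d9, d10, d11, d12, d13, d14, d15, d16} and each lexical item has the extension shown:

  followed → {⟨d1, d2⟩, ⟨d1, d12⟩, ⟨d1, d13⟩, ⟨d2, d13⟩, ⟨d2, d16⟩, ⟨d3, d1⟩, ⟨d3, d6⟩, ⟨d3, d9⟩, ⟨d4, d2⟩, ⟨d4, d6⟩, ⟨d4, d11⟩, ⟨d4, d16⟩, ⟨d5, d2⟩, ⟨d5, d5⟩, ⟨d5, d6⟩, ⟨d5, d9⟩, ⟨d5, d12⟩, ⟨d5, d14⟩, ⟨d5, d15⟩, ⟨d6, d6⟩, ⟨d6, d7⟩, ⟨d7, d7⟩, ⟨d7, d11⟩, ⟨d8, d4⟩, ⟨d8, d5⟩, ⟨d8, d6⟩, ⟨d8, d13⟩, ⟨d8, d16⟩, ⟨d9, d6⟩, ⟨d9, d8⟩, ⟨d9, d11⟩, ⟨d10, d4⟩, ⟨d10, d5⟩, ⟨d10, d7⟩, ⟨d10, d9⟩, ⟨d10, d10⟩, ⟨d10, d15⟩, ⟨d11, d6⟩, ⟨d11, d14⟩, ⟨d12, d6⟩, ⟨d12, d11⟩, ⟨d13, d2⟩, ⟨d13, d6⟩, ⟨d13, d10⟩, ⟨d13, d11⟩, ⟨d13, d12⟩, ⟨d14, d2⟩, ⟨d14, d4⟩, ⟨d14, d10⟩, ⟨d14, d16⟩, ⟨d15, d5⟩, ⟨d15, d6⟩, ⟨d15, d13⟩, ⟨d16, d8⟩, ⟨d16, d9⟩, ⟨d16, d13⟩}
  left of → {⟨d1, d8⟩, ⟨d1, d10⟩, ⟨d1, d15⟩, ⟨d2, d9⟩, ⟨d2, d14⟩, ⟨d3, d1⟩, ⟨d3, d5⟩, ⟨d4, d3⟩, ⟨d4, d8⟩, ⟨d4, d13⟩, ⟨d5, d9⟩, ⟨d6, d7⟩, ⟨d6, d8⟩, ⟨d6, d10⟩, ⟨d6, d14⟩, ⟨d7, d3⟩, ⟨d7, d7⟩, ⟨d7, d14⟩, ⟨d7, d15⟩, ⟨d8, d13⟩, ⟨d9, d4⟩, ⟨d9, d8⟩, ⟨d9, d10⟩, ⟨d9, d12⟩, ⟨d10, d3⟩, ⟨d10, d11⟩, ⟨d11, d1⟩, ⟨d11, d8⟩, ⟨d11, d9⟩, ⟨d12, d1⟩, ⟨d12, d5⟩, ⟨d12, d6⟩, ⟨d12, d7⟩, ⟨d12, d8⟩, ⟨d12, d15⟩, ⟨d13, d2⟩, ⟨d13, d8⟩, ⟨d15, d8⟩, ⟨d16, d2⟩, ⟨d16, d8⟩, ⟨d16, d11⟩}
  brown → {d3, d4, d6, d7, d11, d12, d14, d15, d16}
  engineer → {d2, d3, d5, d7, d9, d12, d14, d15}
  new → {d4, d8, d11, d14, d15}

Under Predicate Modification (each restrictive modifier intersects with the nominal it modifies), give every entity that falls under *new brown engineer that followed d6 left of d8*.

{d15}

⟦that followed d6⟧ = {x : ⟨x, d6⟩ ∈ ⟦followed⟧} = {d3, d4, d5, d6, d8, d9, d11, d12, d13, d15}
⟦left of d8⟧ = {x : ⟨x, d8⟩ ∈ ⟦left of⟧} = {d1, d4, d6, d9, d11, d12, d13, d15, d16}
⟦engineer⟧ = {d2, d3, d5, d7, d9, d12, d14, d15}
… ∩ ⟦that followed d6⟧ = {d2, d3, d5, d7, d9, d12, d14, d15} ∩ {d3, d4, d5, d6, d8, d9, d11, d12, d13, d15} = {d3, d5, d9, d12, d15}
… ∩ ⟦left of d8⟧ = {d3, d5, d9, d12, d15} ∩ {d1, d4, d6, d9, d11, d12, d13, d15, d16} = {d9, d12, d15}
… ∩ ⟦new⟧ = {d9, d12, d15} ∩ {d4, d8, d11, d14, d15} = {d15}
… ∩ ⟦brown⟧ = {d15} ∩ {d3, d4, d6, d7, d11, d12, d14, d15, d16} = {d15}
So ⟦new brown engineer that followed d6 left of d8⟧ = {d15}.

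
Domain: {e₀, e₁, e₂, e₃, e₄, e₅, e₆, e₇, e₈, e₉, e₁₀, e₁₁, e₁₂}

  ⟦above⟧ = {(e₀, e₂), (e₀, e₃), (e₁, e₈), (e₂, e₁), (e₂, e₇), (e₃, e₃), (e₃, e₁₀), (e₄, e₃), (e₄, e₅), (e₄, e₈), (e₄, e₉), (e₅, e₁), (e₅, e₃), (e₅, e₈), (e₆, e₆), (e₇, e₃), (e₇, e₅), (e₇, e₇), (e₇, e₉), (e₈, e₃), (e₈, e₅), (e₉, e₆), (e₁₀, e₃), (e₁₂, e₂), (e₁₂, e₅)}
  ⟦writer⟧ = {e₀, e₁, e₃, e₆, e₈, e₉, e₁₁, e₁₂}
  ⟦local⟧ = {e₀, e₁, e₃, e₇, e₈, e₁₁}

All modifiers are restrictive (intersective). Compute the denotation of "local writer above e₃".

{e₀, e₃, e₈}

⟦above e₃⟧ = {x : ⟨x, e₃⟩ ∈ ⟦above⟧} = {e₀, e₃, e₄, e₅, e₇, e₈, e₁₀}
⟦writer⟧ = {e₀, e₁, e₃, e₆, e₈, e₉, e₁₁, e₁₂}
… ∩ ⟦above e₃⟧ = {e₀, e₁, e₃, e₆, e₈, e₉, e₁₁, e₁₂} ∩ {e₀, e₃, e₄, e₅, e₇, e₈, e₁₀} = {e₀, e₃, e₈}
… ∩ ⟦local⟧ = {e₀, e₃, e₈} ∩ {e₀, e₁, e₃, e₇, e₈, e₁₁} = {e₀, e₃, e₈}
So ⟦local writer above e₃⟧ = {e₀, e₃, e₈}.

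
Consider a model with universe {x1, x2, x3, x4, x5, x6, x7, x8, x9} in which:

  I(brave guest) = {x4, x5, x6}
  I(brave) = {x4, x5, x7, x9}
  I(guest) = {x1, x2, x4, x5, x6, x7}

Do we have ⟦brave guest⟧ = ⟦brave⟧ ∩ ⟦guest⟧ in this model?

no

⟦brave⟧ ∩ ⟦guest⟧ = {x4, x5, x7, x9} ∩ {x1, x2, x4, x5, x6, x7} = {x4, x5, x7}
Observed ⟦brave guest⟧ = {x4, x5, x6}.
These differ, so the modifier is not intersective in this model.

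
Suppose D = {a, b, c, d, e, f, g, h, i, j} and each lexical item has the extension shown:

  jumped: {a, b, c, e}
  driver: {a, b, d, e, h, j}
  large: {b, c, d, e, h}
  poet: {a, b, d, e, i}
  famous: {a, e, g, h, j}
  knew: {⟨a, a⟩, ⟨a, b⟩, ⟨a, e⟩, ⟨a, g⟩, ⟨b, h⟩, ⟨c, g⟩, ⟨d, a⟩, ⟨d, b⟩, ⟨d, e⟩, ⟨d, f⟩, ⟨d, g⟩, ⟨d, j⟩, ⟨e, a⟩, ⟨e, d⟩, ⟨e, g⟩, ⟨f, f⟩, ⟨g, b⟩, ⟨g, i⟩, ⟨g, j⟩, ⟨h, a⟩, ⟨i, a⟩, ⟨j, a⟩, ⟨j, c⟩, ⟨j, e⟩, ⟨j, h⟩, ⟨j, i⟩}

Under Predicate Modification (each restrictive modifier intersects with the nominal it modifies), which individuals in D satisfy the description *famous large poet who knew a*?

{e}

⟦who knew a⟧ = {x : ⟨x, a⟩ ∈ ⟦knew⟧} = {a, d, e, h, i, j}
⟦poet⟧ = {a, b, d, e, i}
… ∩ ⟦who knew a⟧ = {a, b, d, e, i} ∩ {a, d, e, h, i, j} = {a, d, e, i}
… ∩ ⟦famous⟧ = {a, d, e, i} ∩ {a, e, g, h, j} = {a, e}
… ∩ ⟦large⟧ = {a, e} ∩ {b, c, d, e, h} = {e}
So ⟦famous large poet who knew a⟧ = {e}.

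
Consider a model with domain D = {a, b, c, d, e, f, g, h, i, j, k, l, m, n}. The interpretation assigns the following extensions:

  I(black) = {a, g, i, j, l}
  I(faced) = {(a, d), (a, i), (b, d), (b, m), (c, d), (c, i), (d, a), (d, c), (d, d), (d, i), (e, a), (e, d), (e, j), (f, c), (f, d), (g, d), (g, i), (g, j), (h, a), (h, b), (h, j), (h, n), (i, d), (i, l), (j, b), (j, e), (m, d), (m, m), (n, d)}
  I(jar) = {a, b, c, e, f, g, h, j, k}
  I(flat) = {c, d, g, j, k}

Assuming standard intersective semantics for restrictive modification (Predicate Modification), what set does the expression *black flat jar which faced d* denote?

⟦which faced d⟧ = {x : ⟨x, d⟩ ∈ ⟦faced⟧} = {a, b, c, d, e, f, g, i, m, n}
⟦jar⟧ = {a, b, c, e, f, g, h, j, k}
… ∩ ⟦which faced d⟧ = {a, b, c, e, f, g, h, j, k} ∩ {a, b, c, d, e, f, g, i, m, n} = {a, b, c, e, f, g}
… ∩ ⟦black⟧ = {a, b, c, e, f, g} ∩ {a, g, i, j, l} = {a, g}
… ∩ ⟦flat⟧ = {a, g} ∩ {c, d, g, j, k} = {g}
So ⟦black flat jar which faced d⟧ = {g}.

{g}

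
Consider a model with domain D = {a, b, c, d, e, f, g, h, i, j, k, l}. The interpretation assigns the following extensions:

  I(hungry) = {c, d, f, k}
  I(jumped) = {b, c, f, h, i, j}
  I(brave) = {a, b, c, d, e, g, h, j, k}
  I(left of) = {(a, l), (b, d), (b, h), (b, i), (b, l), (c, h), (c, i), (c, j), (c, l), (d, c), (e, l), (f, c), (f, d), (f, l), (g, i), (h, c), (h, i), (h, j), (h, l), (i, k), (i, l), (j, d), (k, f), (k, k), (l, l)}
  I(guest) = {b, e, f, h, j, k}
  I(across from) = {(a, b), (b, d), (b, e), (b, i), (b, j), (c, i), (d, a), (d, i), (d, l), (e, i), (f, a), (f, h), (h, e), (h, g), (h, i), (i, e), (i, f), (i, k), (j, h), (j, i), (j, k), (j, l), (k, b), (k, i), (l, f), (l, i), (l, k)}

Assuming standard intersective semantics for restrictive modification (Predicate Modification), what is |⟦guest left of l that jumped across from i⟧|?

⟦left of l⟧ = {x : ⟨x, l⟩ ∈ ⟦left of⟧} = {a, b, c, e, f, h, i, l}
⟦that jumped⟧ = ⟦jumped⟧ = {b, c, f, h, i, j}
⟦across from i⟧ = {x : ⟨x, i⟩ ∈ ⟦across from⟧} = {b, c, d, e, h, j, k, l}
⟦guest⟧ = {b, e, f, h, j, k}
… ∩ ⟦left of l⟧ = {b, e, f, h, j, k} ∩ {a, b, c, e, f, h, i, l} = {b, e, f, h}
… ∩ ⟦that jumped⟧ = {b, e, f, h} ∩ {b, c, f, h, i, j} = {b, f, h}
… ∩ ⟦across from i⟧ = {b, f, h} ∩ {b, c, d, e, h, j, k, l} = {b, h}
⟦guest left of l that jumped across from i⟧ = {b, h}, so the cardinality is 2.

2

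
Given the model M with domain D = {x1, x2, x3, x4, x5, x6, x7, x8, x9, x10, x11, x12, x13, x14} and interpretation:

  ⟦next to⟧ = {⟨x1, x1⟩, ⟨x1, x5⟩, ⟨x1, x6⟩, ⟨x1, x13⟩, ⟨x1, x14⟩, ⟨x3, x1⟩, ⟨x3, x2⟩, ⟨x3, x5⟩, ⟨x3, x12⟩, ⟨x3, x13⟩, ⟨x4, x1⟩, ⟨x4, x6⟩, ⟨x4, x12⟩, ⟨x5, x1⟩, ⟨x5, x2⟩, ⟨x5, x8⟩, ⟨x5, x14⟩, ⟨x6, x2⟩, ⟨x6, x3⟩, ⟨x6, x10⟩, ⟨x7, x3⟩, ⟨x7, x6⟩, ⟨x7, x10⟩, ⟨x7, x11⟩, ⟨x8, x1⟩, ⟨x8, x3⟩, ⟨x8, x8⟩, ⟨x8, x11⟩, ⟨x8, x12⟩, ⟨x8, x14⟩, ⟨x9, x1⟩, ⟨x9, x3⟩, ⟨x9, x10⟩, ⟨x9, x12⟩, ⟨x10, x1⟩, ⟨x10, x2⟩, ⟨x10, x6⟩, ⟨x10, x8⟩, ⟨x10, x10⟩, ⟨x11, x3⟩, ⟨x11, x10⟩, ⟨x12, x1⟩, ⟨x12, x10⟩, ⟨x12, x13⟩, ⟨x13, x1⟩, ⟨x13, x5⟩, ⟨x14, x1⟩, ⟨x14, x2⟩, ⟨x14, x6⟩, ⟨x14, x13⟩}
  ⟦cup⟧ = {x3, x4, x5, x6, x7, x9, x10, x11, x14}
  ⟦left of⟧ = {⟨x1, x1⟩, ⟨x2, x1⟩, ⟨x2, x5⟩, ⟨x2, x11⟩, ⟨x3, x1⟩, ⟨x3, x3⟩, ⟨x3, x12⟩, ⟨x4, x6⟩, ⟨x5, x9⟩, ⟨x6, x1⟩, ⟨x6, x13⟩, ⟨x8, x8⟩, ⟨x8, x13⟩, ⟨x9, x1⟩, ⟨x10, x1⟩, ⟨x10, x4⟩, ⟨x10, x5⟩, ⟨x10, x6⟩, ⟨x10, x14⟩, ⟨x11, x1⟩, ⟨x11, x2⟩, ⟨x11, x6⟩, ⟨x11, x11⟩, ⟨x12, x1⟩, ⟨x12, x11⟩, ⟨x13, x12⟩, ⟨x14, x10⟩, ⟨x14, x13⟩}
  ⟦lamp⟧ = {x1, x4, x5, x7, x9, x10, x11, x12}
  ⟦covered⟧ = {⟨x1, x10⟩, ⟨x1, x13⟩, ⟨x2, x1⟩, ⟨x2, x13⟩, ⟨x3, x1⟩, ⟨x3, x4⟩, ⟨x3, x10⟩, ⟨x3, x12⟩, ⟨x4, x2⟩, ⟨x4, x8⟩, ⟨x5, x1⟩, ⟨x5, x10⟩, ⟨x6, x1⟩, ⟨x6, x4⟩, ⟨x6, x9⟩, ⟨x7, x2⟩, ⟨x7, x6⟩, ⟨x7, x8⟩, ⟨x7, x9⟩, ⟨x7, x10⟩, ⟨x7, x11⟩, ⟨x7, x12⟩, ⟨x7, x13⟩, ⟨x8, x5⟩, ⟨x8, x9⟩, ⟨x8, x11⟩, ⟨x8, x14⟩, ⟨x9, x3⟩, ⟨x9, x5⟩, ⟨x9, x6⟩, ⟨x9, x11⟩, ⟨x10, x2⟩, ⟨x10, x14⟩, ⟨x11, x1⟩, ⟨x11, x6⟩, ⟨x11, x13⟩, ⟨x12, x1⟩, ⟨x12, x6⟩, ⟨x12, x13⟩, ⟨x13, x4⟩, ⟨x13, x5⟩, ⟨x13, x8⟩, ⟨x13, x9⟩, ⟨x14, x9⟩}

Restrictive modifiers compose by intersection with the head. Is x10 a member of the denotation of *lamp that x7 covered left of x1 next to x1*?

yes

⟦that x7 covered⟧ = {x : ⟨x7, x⟩ ∈ ⟦covered⟧} = {x2, x6, x8, x9, x10, x11, x12, x13}
⟦left of x1⟧ = {x : ⟨x, x1⟩ ∈ ⟦left of⟧} = {x1, x2, x3, x6, x9, x10, x11, x12}
⟦next to x1⟧ = {x : ⟨x, x1⟩ ∈ ⟦next to⟧} = {x1, x3, x4, x5, x8, x9, x10, x12, x13, x14}
⟦lamp⟧ = {x1, x4, x5, x7, x9, x10, x11, x12}
… ∩ ⟦that x7 covered⟧ = {x1, x4, x5, x7, x9, x10, x11, x12} ∩ {x2, x6, x8, x9, x10, x11, x12, x13} = {x9, x10, x11, x12}
… ∩ ⟦left of x1⟧ = {x9, x10, x11, x12} ∩ {x1, x2, x3, x6, x9, x10, x11, x12} = {x9, x10, x11, x12}
… ∩ ⟦next to x1⟧ = {x9, x10, x11, x12} ∩ {x1, x3, x4, x5, x8, x9, x10, x12, x13, x14} = {x9, x10, x12}
⟦lamp that x7 covered left of x1 next to x1⟧ = {x9, x10, x12}; x10 ∈ this set.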